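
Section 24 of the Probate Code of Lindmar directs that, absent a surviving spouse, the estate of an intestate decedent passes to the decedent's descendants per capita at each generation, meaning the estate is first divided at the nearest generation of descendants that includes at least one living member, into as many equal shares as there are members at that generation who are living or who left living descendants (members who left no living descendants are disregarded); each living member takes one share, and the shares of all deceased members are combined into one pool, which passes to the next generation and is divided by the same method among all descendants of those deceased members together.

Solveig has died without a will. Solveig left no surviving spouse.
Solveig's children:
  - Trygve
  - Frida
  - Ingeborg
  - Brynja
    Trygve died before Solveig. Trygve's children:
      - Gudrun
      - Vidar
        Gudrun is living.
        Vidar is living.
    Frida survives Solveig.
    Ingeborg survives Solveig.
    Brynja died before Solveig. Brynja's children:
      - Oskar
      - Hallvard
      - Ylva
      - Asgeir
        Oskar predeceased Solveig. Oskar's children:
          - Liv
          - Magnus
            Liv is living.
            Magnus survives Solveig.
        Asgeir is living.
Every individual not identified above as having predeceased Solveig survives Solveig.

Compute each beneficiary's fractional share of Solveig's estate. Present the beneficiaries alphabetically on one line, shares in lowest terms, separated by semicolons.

There is no surviving spouse, so the entire estate passes to Solveig's descendants per capita at each generation.
At generation 1 (Trygve, Frida, Ingeborg, Brynja) there are 4 shares of (1)/4 = 1/4 each.
Living: Frida and Ingeborg — each takes 1/4.
Deceased: Trygve and Brynja. Their combined 1/2 is pooled and carried to generation 2.
At generation 2 (Gudrun, Vidar, Oskar, Hallvard, Ylva, Asgeir) there are 6 shares of (1/2)/6 = 1/12 each.
Living: Gudrun, Vidar, Hallvard, Ylva, and Asgeir — each takes 1/12.
Deceased: Oskar. That 1/12 share is carried to generation 3.
At generation 3 (Liv, Magnus) there are 2 shares of (1/12)/2 = 1/24 each.
Living: Liv and Magnus — each takes 1/24.

Asgeir 1/12; Frida 1/4; Gudrun 1/12; Hallvard 1/12; Ingeborg 1/4; Liv 1/24; Magnus 1/24; Vidar 1/12; Ylva 1/12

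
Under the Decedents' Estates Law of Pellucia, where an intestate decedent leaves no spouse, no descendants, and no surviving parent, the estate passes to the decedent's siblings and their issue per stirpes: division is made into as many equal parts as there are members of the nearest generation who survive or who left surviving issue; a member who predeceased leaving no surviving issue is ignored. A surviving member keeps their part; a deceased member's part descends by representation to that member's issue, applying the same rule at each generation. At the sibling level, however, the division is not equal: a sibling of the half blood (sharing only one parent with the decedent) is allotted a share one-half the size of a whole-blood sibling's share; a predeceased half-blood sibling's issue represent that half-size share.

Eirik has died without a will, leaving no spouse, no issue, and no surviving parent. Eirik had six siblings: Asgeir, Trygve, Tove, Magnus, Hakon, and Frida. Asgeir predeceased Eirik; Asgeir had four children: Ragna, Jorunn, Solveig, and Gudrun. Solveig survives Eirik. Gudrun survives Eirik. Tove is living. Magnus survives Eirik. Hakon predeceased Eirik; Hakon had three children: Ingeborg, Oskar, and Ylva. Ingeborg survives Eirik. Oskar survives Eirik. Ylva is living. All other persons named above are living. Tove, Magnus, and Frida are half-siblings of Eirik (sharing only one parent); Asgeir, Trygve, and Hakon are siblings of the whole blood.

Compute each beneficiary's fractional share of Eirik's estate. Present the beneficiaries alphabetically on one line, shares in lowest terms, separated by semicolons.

No spouse, descendants, or parent survives, so the estate passes to Eirik's siblings per stirpes.
Half-blood siblings count for one-half the weight of whole-blood siblings at the initial division.
Dividing 1 in proportion to weights (total weight 9/2): Asgeir (weight 1) → 2/9; Trygve (weight 1) → 2/9; Tove (weight 1/2) → 1/9; Magnus (weight 1/2) → 1/9; Hakon (weight 1) → 2/9; Frida (weight 1/2) → 1/9.
Asgeir predeceased; the 2/9 allotted to Asgeir's branch passes to Asgeir's issue by representation.
The 2/9 is divided into 4 equal shares of 1/18 among Ragna, Jorunn, Solveig, Gudrun.
Ragna is living and takes 1/18.
Jorunn is living and takes 1/18.
Solveig is living and takes 1/18.
Gudrun is living and takes 1/18.
Trygve is living and takes 2/9.
Tove is living and takes 1/9.
Magnus is living and takes 1/9.
Hakon predeceased; the 2/9 allotted to Hakon's branch passes to Hakon's issue by representation.
The 2/9 is divided into 3 equal shares of 2/27 among Ingeborg, Oskar, Ylva.
Ingeborg is living and takes 2/27.
Oskar is living and takes 2/27.
Ylva is living and takes 2/27.
Frida is living and takes 1/9.

Frida 1/9; Gudrun 1/18; Ingeborg 2/27; Jorunn 1/18; Magnus 1/9; Oskar 2/27; Ragna 1/18; Solveig 1/18; Tove 1/9; Trygve 2/9; Ylva 2/27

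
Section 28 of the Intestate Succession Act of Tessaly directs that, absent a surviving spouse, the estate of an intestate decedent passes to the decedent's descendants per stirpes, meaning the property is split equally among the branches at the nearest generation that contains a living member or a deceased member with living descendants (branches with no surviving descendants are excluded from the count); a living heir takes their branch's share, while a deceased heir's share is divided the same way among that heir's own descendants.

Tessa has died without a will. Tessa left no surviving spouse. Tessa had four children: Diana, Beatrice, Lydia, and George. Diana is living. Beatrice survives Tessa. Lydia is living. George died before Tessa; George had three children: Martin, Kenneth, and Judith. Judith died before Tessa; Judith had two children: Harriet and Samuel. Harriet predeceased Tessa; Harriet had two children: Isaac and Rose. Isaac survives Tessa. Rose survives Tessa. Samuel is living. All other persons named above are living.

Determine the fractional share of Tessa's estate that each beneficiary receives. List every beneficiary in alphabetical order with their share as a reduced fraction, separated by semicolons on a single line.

Beatrice 1/4; Diana 1/4; Isaac 1/48; Kenneth 1/12; Lydia 1/4; Martin 1/12; Rose 1/48; Samuel 1/24

There is no surviving spouse, so the entire estate passes to Tessa's descendants per stirpes.
The estate is divided into 4 equal shares of 1/4 among Diana, Beatrice, Lydia, George.
Diana is living and takes 1/4.
Beatrice is living and takes 1/4.
Lydia is living and takes 1/4.
George predeceased; the 1/4 allotted to George's branch passes to George's issue by representation.
The 1/4 is divided into 3 equal shares of 1/12 among Martin, Kenneth, Judith.
Martin is living and takes 1/12.
Kenneth is living and takes 1/12.
Judith predeceased; the 1/12 allotted to Judith's branch passes to Judith's issue by representation.
The 1/12 is divided into 2 equal shares of 1/24 among Harriet, Samuel.
Harriet predeceased; the 1/24 allotted to Harriet's branch passes to Harriet's issue by representation.
The 1/24 is divided into 2 equal shares of 1/48 among Isaac, Rose.
Isaac is living and takes 1/48.
Rose is living and takes 1/48.
Samuel is living and takes 1/24.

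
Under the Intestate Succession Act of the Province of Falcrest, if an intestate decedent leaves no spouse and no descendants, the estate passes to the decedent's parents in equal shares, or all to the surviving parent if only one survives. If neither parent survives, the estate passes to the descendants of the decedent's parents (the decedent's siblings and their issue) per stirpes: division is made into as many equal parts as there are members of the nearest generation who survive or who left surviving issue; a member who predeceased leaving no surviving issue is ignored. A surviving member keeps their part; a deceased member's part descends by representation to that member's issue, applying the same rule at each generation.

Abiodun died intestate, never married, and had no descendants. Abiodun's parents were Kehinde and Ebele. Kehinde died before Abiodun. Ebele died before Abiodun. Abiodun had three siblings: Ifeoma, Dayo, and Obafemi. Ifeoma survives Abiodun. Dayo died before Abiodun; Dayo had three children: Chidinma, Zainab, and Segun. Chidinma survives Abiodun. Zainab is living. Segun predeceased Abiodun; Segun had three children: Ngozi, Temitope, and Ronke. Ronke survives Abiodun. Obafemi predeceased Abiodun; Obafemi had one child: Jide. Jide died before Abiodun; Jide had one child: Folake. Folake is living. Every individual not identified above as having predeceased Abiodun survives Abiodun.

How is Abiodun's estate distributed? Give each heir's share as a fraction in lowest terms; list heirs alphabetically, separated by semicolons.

Neither parent survives and there are no descendants, so the estate passes to Abiodun's siblings and their issue per stirpes.
The estate is divided into 3 equal shares of 1/3 among Ifeoma, Dayo, Obafemi.
Ifeoma is living and takes 1/3.
Dayo predeceased; the 1/3 allotted to Dayo's branch passes to Dayo's issue by representation.
The 1/3 is divided into 3 equal shares of 1/9 among Chidinma, Zainab, Segun.
Chidinma is living and takes 1/9.
Zainab is living and takes 1/9.
Segun predeceased; the 1/9 allotted to Segun's branch passes to Segun's issue by representation.
The 1/9 is divided into 3 equal shares of 1/27 among Ngozi, Temitope, Ronke.
Ngozi is living and takes 1/27.
Temitope is living and takes 1/27.
Ronke is living and takes 1/27.
Obafemi predeceased; the 1/3 allotted to Obafemi's branch passes to Obafemi's issue by representation.
Jide's line is the sole branch at this level, so the full 1/3 passes to Jide's issue by representation.
Folake is the sole taker at this level and receives the full 1/3.

Chidinma 1/9; Folake 1/3; Ifeoma 1/3; Ngozi 1/27; Ronke 1/27; Temitope 1/27; Zainab 1/9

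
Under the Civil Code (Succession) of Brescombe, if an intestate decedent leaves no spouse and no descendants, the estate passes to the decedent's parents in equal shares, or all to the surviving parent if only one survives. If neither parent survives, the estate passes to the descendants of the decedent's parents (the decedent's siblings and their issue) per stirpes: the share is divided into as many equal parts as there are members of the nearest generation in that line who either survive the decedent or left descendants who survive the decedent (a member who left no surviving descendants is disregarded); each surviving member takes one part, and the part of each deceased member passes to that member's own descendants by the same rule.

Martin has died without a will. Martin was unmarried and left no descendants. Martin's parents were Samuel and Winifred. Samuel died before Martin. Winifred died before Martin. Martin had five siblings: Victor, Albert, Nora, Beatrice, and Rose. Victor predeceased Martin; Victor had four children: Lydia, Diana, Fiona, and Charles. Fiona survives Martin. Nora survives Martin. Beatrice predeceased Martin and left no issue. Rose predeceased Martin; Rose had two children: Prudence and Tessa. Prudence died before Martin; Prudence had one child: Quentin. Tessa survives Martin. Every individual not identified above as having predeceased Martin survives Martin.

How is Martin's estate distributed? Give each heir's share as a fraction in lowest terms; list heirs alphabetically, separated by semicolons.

Albert 1/4; Charles 1/16; Diana 1/16; Fiona 1/16; Lydia 1/16; Nora 1/4; Quentin 1/8; Tessa 1/8

Neither parent survives and there are no descendants, so the estate passes to Martin's siblings and their issue per stirpes.
Beatrice left no surviving issue, so that branch lapses and is disregarded.
The estate is divided into 4 equal shares of 1/4 among Victor, Albert, Nora, Rose.
Victor predeceased; the 1/4 allotted to Victor's branch passes to Victor's issue by representation.
The 1/4 is divided into 4 equal shares of 1/16 among Lydia, Diana, Fiona, Charles.
Lydia is living and takes 1/16.
Diana is living and takes 1/16.
Fiona is living and takes 1/16.
Charles is living and takes 1/16.
Albert is living and takes 1/4.
Nora is living and takes 1/4.
Rose predeceased; the 1/4 allotted to Rose's branch passes to Rose's issue by representation.
The 1/4 is divided into 2 equal shares of 1/8 among Prudence, Tessa.
Prudence predeceased; the 1/8 allotted to Prudence's branch passes to Prudence's issue by representation.
Quentin is the sole taker at this level and receives the full 1/8.
Tessa is living and takes 1/8.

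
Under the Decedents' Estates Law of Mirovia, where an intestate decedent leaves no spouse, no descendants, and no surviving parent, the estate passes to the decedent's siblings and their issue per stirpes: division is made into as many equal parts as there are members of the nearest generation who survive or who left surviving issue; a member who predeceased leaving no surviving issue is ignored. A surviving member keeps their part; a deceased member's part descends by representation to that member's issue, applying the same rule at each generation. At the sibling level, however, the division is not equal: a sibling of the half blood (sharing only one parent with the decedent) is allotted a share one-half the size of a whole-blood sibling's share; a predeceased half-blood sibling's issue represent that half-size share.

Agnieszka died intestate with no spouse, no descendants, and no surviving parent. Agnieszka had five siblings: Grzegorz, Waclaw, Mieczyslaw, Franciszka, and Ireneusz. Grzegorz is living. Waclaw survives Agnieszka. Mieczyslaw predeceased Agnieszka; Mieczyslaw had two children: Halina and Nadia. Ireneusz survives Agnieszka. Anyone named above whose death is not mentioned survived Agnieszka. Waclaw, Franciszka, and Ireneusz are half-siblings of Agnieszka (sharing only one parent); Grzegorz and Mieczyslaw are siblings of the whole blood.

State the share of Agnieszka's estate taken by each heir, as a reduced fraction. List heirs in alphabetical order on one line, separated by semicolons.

No spouse, descendants, or parent survives, so the estate passes to Agnieszka's siblings per stirpes.
Half-blood siblings count for one-half the weight of whole-blood siblings at the initial division.
Dividing 1 in proportion to weights (total weight 7/2): Grzegorz (weight 1) → 2/7; Waclaw (weight 1/2) → 1/7; Mieczyslaw (weight 1) → 2/7; Franciszka (weight 1/2) → 1/7; Ireneusz (weight 1/2) → 1/7.
Grzegorz is living and takes 2/7.
Waclaw is living and takes 1/7.
Mieczyslaw predeceased; the 2/7 allotted to Mieczyslaw's branch passes to Mieczyslaw's issue by representation.
The 2/7 is divided into 2 equal shares of 1/7 among Halina, Nadia.
Halina is living and takes 1/7.
Nadia is living and takes 1/7.
Franciszka is living and takes 1/7.
Ireneusz is living and takes 1/7.

Franciszka 1/7; Grzegorz 2/7; Halina 1/7; Ireneusz 1/7; Nadia 1/7; Waclaw 1/7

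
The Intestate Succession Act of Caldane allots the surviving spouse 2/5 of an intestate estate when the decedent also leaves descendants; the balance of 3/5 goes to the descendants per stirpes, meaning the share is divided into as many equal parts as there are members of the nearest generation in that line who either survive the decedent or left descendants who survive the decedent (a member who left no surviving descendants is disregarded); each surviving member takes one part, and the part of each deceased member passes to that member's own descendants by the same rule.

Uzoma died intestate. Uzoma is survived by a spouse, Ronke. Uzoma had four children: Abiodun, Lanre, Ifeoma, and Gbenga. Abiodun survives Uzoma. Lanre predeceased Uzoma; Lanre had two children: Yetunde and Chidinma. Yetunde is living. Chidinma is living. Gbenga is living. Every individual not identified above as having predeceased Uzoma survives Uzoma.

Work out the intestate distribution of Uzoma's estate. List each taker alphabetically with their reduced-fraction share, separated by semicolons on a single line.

Abiodun 3/20; Chidinma 3/40; Gbenga 3/20; Ifeoma 3/20; Ronke 2/5; Yetunde 3/40

Ronke, as surviving spouse, takes 2/5.
The remaining 3/5 passes to Uzoma's descendants per stirpes.
The 3/5 is divided into 4 equal shares of 3/20 among Abiodun, Lanre, Ifeoma, Gbenga.
Abiodun is living and takes 3/20.
Lanre predeceased; the 3/20 allotted to Lanre's branch passes to Lanre's issue by representation.
The 3/20 is divided into 2 equal shares of 3/40 among Yetunde, Chidinma.
Yetunde is living and takes 3/40.
Chidinma is living and takes 3/40.
Ifeoma is living and takes 3/20.
Gbenga is living and takes 3/20.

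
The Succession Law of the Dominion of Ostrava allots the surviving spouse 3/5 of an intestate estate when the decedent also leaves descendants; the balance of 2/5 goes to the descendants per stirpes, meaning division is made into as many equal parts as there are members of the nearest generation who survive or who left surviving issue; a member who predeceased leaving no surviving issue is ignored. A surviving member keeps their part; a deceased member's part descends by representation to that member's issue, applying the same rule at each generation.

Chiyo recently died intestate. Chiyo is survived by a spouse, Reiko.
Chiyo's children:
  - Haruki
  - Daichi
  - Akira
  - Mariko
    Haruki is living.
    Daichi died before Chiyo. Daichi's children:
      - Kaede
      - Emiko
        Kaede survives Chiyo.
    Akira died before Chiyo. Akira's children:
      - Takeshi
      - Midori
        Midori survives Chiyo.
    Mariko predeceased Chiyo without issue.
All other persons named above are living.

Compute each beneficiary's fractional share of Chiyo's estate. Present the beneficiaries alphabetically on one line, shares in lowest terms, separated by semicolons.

Reiko, as surviving spouse, takes 3/5.
The remaining 2/5 passes to Chiyo's descendants per stirpes.
Mariko left no surviving issue, so that branch lapses and is disregarded.
The 2/5 is divided into 3 equal shares of 2/15 among Haruki, Daichi, Akira.
Haruki is living and takes 2/15.
Daichi predeceased; the 2/15 allotted to Daichi's branch passes to Daichi's issue by representation.
The 2/15 is divided into 2 equal shares of 1/15 among Kaede, Emiko.
Kaede is living and takes 1/15.
Emiko is living and takes 1/15.
Akira predeceased; the 2/15 allotted to Akira's branch passes to Akira's issue by representation.
The 2/15 is divided into 2 equal shares of 1/15 among Takeshi, Midori.
Takeshi is living and takes 1/15.
Midori is living and takes 1/15.

Emiko 1/15; Haruki 2/15; Kaede 1/15; Midori 1/15; Reiko 3/5; Takeshi 1/15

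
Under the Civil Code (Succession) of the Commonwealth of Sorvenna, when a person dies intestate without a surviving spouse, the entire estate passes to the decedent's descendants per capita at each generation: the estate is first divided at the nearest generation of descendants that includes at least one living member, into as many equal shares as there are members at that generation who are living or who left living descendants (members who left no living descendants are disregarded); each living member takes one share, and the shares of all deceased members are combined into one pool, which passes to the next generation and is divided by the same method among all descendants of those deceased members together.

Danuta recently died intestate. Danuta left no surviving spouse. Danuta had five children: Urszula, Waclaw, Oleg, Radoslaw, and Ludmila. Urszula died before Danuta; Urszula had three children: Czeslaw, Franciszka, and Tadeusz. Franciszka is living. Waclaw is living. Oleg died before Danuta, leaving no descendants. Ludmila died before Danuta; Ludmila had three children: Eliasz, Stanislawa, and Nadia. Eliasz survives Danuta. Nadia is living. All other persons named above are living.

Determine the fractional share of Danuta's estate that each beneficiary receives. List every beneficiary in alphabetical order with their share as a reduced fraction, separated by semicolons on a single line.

There is no surviving spouse, so the entire estate passes to Danuta's descendants per capita at each generation.
At generation 1 (Urszula, Waclaw, Radoslaw, Ludmila) there are 4 shares of (1)/4 = 1/4 each.
Living: Waclaw and Radoslaw — each takes 1/4.
Deceased: Urszula and Ludmila. Their combined 1/2 is pooled and carried to generation 2.
At generation 2 (Czeslaw, Franciszka, Tadeusz, Eliasz, Stanislawa, Nadia) there are 6 shares of (1/2)/6 = 1/12 each.
Living: Czeslaw, Franciszka, Tadeusz, Eliasz, Stanislawa, and Nadia — each takes 1/12.

Czeslaw 1/12; Eliasz 1/12; Franciszka 1/12; Nadia 1/12; Radoslaw 1/4; Stanislawa 1/12; Tadeusz 1/12; Waclaw 1/4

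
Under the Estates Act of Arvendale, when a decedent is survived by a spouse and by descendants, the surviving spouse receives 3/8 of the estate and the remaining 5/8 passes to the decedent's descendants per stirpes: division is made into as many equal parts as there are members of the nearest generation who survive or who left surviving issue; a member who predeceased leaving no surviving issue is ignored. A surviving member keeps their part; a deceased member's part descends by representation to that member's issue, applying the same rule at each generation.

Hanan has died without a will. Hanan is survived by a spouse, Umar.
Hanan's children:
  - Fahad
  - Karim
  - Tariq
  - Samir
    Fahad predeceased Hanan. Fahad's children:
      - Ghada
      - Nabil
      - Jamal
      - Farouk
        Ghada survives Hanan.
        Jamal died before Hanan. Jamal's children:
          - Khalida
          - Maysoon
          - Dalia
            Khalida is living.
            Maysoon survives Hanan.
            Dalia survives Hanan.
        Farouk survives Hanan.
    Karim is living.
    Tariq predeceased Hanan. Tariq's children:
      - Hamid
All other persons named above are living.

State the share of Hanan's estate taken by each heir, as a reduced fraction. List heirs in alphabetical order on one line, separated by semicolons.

Umar, as surviving spouse, takes 3/8.
The remaining 5/8 passes to Hanan's descendants per stirpes.
The 5/8 is divided into 4 equal shares of 5/32 among Fahad, Karim, Tariq, Samir.
Fahad predeceased; the 5/32 allotted to Fahad's branch passes to Fahad's issue by representation.
The 5/32 is divided into 4 equal shares of 5/128 among Ghada, Nabil, Jamal, Farouk.
Ghada is living and takes 5/128.
Nabil is living and takes 5/128.
Jamal predeceased; the 5/128 allotted to Jamal's branch passes to Jamal's issue by representation.
The 5/128 is divided into 3 equal shares of 5/384 among Khalida, Maysoon, Dalia.
Khalida is living and takes 5/384.
Maysoon is living and takes 5/384.
Dalia is living and takes 5/384.
Farouk is living and takes 5/128.
Karim is living and takes 5/32.
Tariq predeceased; the 5/32 allotted to Tariq's branch passes to Tariq's issue by representation.
Hamid is the sole taker at this level and receives the full 5/32.
Samir is living and takes 5/32.

Dalia 5/384; Farouk 5/128; Ghada 5/128; Hamid 5/32; Karim 5/32; Khalida 5/384; Maysoon 5/384; Nabil 5/128; Samir 5/32; Umar 3/8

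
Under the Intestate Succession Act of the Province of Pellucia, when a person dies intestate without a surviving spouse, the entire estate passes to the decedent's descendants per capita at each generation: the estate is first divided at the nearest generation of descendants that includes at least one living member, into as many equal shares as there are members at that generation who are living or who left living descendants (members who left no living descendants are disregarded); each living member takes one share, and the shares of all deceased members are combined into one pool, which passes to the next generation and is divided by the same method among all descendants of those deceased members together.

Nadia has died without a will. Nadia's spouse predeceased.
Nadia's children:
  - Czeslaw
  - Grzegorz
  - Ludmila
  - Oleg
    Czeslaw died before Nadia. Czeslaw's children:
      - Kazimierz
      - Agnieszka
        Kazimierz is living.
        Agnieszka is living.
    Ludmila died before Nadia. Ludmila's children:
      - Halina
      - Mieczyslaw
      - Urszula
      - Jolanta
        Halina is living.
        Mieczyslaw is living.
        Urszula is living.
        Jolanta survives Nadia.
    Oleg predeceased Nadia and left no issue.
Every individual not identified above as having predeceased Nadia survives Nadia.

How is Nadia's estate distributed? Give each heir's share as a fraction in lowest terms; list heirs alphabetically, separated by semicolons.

There is no surviving spouse, so the entire estate passes to Nadia's descendants per capita at each generation.
At generation 1 (Czeslaw, Grzegorz, Ludmila) there are 3 shares of (1)/3 = 1/3 each.
Living: Grzegorz — each takes 1/3.
Deceased: Czeslaw and Ludmila. Their combined 2/3 is pooled and carried to generation 2.
At generation 2 (Kazimierz, Agnieszka, Halina, Mieczyslaw, Urszula, Jolanta) there are 6 shares of (2/3)/6 = 1/9 each.
Living: Kazimierz, Agnieszka, Halina, Mieczyslaw, Urszula, and Jolanta — each takes 1/9.

Agnieszka 1/9; Grzegorz 1/3; Halina 1/9; Jolanta 1/9; Kazimierz 1/9; Mieczyslaw 1/9; Urszula 1/9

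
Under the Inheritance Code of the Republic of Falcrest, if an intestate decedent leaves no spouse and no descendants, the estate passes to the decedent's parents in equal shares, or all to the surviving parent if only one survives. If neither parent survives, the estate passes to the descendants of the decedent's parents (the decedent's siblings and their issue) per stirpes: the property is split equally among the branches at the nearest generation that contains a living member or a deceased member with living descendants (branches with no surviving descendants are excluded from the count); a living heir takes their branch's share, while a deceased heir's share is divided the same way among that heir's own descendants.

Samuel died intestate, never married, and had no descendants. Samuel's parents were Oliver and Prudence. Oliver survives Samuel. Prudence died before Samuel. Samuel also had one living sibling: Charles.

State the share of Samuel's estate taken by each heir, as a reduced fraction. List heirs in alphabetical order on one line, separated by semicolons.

Only one parent, Oliver, survives, so Oliver takes the entire estate. The siblings take nothing because a surviving parent has priority.

Oliver 1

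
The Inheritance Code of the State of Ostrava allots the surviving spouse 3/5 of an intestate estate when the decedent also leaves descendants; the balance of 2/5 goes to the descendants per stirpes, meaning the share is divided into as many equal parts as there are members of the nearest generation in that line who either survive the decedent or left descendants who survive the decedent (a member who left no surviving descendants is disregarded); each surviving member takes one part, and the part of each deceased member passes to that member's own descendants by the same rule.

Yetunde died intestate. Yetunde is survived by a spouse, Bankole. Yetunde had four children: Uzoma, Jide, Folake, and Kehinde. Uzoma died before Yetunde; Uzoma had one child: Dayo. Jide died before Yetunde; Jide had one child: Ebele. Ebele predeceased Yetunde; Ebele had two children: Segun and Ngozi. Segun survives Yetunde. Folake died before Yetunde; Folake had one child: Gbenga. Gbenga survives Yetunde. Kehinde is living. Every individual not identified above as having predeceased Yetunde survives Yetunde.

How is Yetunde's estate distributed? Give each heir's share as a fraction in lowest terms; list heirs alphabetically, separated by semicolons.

Bankole 3/5; Dayo 1/10; Gbenga 1/10; Kehinde 1/10; Ngozi 1/20; Segun 1/20

Bankole, as surviving spouse, takes 3/5.
The remaining 2/5 passes to Yetunde's descendants per stirpes.
The 2/5 is divided into 4 equal shares of 1/10 among Uzoma, Jide, Folake, Kehinde.
Uzoma predeceased; the 1/10 allotted to Uzoma's branch passes to Uzoma's issue by representation.
Dayo is the sole taker at this level and receives the full 1/10.
Jide predeceased; the 1/10 allotted to Jide's branch passes to Jide's issue by representation.
Ebele's line is the sole branch at this level, so the full 1/10 passes to Ebele's issue by representation.
The 1/10 is divided into 2 equal shares of 1/20 among Segun, Ngozi.
Segun is living and takes 1/20.
Ngozi is living and takes 1/20.
Folake predeceased; the 1/10 allotted to Folake's branch passes to Folake's issue by representation.
Gbenga is the sole taker at this level and receives the full 1/10.
Kehinde is living and takes 1/10.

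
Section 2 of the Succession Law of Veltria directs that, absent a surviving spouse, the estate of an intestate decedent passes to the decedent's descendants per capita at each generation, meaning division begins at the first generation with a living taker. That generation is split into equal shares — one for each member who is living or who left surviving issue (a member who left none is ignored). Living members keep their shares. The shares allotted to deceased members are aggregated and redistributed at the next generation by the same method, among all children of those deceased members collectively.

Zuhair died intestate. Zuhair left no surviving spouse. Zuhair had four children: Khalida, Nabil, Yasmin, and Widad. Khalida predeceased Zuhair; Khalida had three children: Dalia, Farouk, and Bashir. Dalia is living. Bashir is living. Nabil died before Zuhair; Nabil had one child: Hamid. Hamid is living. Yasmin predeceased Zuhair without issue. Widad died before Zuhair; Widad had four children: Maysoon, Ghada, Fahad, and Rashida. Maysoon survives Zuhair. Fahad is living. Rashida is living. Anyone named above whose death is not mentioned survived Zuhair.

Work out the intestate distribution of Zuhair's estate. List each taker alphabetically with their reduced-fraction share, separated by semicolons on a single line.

Bashir 1/8; Dalia 1/8; Fahad 1/8; Farouk 1/8; Ghada 1/8; Hamid 1/8; Maysoon 1/8; Rashida 1/8

There is no surviving spouse, so the entire estate passes to Zuhair's descendants per capita at each generation.
No one at generation 1 (Khalida, Nabil, Widad) is living; moving to the next generation.
At generation 2 (Dalia, Farouk, Bashir, Hamid, Maysoon, Ghada, Fahad, Rashida) there are 8 shares of (1)/8 = 1/8 each.
Living: Dalia, Farouk, Bashir, Hamid, Maysoon, Ghada, Fahad, and Rashida — each takes 1/8.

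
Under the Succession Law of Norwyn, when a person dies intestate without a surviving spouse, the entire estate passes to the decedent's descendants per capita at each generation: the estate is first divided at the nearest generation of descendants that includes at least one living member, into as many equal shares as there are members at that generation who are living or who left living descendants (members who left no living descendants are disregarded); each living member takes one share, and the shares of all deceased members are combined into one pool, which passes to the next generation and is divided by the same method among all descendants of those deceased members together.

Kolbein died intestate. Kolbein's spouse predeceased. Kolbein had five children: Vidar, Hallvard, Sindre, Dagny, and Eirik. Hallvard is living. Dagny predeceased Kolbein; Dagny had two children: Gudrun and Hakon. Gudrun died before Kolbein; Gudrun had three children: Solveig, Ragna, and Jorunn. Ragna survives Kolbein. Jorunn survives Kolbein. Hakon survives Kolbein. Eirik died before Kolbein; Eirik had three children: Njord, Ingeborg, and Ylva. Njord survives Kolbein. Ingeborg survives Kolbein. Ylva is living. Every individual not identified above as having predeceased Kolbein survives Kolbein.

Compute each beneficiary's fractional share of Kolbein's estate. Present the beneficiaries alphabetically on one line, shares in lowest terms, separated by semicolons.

There is no surviving spouse, so the entire estate passes to Kolbein's descendants per capita at each generation.
At generation 1 (Vidar, Hallvard, Sindre, Dagny, Eirik) there are 5 shares of (1)/5 = 1/5 each.
Living: Vidar, Hallvard, and Sindre — each takes 1/5.
Deceased: Dagny and Eirik. Their combined 2/5 is pooled and carried to generation 2.
At generation 2 (Gudrun, Hakon, Njord, Ingeborg, Ylva) there are 5 shares of (2/5)/5 = 2/25 each.
Living: Hakon, Njord, Ingeborg, and Ylva — each takes 2/25.
Deceased: Gudrun. That 2/25 share is carried to generation 3.
At generation 3 (Solveig, Ragna, Jorunn) there are 3 shares of (2/25)/3 = 2/75 each.
Living: Solveig, Ragna, and Jorunn — each takes 2/75.

Hakon 2/25; Hallvard 1/5; Ingeborg 2/25; Jorunn 2/75; Njord 2/25; Ragna 2/75; Sindre 1/5; Solveig 2/75; Vidar 1/5; Ylva 2/25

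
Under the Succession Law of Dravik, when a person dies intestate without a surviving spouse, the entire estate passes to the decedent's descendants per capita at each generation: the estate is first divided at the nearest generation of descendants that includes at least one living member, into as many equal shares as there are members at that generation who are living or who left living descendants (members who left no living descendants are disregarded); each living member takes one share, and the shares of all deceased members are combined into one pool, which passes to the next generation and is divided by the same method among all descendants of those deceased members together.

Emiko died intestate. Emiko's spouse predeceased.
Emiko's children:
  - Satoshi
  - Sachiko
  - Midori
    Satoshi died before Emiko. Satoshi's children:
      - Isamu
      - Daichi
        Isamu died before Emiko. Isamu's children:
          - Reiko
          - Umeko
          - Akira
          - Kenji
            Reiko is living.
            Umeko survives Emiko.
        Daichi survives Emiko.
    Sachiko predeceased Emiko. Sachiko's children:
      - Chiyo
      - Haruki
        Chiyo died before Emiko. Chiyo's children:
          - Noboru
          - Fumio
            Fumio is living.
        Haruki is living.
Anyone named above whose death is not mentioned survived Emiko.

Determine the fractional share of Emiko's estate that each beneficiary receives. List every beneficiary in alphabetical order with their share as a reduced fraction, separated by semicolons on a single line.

There is no surviving spouse, so the entire estate passes to Emiko's descendants per capita at each generation.
At generation 1 (Satoshi, Sachiko, Midori) there are 3 shares of (1)/3 = 1/3 each.
Living: Midori — each takes 1/3.
Deceased: Satoshi and Sachiko. Their combined 2/3 is pooled and carried to generation 2.
At generation 2 (Isamu, Daichi, Chiyo, Haruki) there are 4 shares of (2/3)/4 = 1/6 each.
Living: Daichi and Haruki — each takes 1/6.
Deceased: Isamu and Chiyo. Their combined 1/3 is pooled and carried to generation 3.
At generation 3 (Reiko, Umeko, Akira, Kenji, Noboru, Fumio) there are 6 shares of (1/3)/6 = 1/18 each.
Living: Reiko, Umeko, Akira, Kenji, Noboru, and Fumio — each takes 1/18.

Akira 1/18; Daichi 1/6; Fumio 1/18; Haruki 1/6; Kenji 1/18; Midori 1/3; Noboru 1/18; Reiko 1/18; Umeko 1/18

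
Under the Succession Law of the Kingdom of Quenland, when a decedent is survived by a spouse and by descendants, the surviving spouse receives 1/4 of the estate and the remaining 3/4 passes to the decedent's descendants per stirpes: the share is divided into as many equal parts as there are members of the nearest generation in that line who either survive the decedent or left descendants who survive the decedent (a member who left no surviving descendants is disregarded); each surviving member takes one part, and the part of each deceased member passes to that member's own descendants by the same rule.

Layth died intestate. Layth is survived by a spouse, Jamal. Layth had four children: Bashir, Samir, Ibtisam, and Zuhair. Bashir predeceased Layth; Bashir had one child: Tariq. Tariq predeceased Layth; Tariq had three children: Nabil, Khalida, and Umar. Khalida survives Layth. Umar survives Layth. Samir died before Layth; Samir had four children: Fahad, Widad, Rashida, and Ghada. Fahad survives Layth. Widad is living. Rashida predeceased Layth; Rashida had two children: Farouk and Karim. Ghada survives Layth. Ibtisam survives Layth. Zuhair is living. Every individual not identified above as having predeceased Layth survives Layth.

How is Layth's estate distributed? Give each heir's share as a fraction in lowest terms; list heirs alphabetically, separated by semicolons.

Jamal, as surviving spouse, takes 1/4.
The remaining 3/4 passes to Layth's descendants per stirpes.
The 3/4 is divided into 4 equal shares of 3/16 among Bashir, Samir, Ibtisam, Zuhair.
Bashir predeceased; the 3/16 allotted to Bashir's branch passes to Bashir's issue by representation.
Tariq's line is the sole branch at this level, so the full 3/16 passes to Tariq's issue by representation.
The 3/16 is divided into 3 equal shares of 1/16 among Nabil, Khalida, Umar.
Nabil is living and takes 1/16.
Khalida is living and takes 1/16.
Umar is living and takes 1/16.
Samir predeceased; the 3/16 allotted to Samir's branch passes to Samir's issue by representation.
The 3/16 is divided into 4 equal shares of 3/64 among Fahad, Widad, Rashida, Ghada.
Fahad is living and takes 3/64.
Widad is living and takes 3/64.
Rashida predeceased; the 3/64 allotted to Rashida's branch passes to Rashida's issue by representation.
The 3/64 is divided into 2 equal shares of 3/128 among Farouk, Karim.
Farouk is living and takes 3/128.
Karim is living and takes 3/128.
Ghada is living and takes 3/64.
Ibtisam is living and takes 3/16.
Zuhair is living and takes 3/16.

Fahad 3/64; Farouk 3/128; Ghada 3/64; Ibtisam 3/16; Jamal 1/4; Karim 3/128; Khalida 1/16; Nabil 1/16; Umar 1/16; Widad 3/64; Zuhair 3/16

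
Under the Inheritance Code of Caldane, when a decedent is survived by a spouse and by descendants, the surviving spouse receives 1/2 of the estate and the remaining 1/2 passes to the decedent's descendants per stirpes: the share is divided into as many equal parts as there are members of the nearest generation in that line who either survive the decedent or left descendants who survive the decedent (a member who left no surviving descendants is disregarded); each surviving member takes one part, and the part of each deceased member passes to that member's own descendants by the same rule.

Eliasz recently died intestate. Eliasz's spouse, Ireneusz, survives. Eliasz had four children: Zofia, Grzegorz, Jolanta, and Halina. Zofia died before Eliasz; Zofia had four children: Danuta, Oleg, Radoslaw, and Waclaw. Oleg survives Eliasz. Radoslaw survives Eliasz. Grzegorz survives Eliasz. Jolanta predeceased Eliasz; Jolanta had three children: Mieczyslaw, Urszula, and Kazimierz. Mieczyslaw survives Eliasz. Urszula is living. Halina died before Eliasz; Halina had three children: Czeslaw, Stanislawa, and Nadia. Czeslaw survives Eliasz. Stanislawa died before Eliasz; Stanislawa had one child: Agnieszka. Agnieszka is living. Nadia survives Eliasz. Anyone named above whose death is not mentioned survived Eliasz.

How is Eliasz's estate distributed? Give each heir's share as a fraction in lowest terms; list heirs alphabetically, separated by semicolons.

Agnieszka 1/24; Czeslaw 1/24; Danuta 1/32; Grzegorz 1/8; Ireneusz 1/2; Kazimierz 1/24; Mieczyslaw 1/24; Nadia 1/24; Oleg 1/32; Radoslaw 1/32; Urszula 1/24; Waclaw 1/32

Ireneusz, as surviving spouse, takes 1/2.
The remaining 1/2 passes to Eliasz's descendants per stirpes.
The 1/2 is divided into 4 equal shares of 1/8 among Zofia, Grzegorz, Jolanta, Halina.
Zofia predeceased; the 1/8 allotted to Zofia's branch passes to Zofia's issue by representation.
The 1/8 is divided into 4 equal shares of 1/32 among Danuta, Oleg, Radoslaw, Waclaw.
Danuta is living and takes 1/32.
Oleg is living and takes 1/32.
Radoslaw is living and takes 1/32.
Waclaw is living and takes 1/32.
Grzegorz is living and takes 1/8.
Jolanta predeceased; the 1/8 allotted to Jolanta's branch passes to Jolanta's issue by representation.
The 1/8 is divided into 3 equal shares of 1/24 among Mieczyslaw, Urszula, Kazimierz.
Mieczyslaw is living and takes 1/24.
Urszula is living and takes 1/24.
Kazimierz is living and takes 1/24.
Halina predeceased; the 1/8 allotted to Halina's branch passes to Halina's issue by representation.
The 1/8 is divided into 3 equal shares of 1/24 among Czeslaw, Stanislawa, Nadia.
Czeslaw is living and takes 1/24.
Stanislawa predeceased; the 1/24 allotted to Stanislawa's branch passes to Stanislawa's issue by representation.
Agnieszka is the sole taker at this level and receives the full 1/24.
Nadia is living and takes 1/24.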